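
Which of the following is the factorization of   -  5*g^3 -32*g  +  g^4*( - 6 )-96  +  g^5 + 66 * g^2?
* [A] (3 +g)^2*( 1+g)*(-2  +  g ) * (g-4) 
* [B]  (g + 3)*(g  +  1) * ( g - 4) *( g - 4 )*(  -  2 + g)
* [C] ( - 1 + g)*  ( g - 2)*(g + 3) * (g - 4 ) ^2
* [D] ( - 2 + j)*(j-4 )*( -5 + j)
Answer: B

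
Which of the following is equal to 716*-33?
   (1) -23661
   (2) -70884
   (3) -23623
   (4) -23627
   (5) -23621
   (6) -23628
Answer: 6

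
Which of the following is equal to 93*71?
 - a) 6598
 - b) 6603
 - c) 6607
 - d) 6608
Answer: b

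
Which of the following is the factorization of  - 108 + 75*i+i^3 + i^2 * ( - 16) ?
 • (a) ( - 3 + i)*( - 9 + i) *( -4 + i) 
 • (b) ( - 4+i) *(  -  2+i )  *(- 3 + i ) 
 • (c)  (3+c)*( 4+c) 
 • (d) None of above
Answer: a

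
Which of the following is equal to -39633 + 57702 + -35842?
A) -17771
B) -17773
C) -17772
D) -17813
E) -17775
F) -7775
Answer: B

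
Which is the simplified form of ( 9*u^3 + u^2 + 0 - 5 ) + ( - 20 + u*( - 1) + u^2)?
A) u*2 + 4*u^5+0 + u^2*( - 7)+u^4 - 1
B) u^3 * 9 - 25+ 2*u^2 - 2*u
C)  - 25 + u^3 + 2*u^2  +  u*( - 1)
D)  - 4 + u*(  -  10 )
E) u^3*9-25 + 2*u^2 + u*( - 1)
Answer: E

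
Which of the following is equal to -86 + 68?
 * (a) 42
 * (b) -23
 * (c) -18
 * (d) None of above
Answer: c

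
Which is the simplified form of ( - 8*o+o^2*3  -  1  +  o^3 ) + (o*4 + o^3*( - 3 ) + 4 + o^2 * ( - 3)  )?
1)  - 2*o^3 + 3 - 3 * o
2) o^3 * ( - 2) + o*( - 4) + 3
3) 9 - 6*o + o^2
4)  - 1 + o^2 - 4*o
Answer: 2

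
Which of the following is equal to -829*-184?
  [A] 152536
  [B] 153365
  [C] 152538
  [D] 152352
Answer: A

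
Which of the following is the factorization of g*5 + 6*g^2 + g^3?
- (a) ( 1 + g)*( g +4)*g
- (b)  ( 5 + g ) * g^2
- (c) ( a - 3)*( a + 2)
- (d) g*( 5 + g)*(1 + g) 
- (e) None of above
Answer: d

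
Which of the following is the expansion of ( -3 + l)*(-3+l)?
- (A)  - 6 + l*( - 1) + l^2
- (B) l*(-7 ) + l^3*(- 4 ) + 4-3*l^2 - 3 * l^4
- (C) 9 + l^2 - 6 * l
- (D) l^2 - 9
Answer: C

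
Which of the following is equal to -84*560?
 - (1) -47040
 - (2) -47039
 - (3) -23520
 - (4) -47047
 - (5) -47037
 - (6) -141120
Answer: 1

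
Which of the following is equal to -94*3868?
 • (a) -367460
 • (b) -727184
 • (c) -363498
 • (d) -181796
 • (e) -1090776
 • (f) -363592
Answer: f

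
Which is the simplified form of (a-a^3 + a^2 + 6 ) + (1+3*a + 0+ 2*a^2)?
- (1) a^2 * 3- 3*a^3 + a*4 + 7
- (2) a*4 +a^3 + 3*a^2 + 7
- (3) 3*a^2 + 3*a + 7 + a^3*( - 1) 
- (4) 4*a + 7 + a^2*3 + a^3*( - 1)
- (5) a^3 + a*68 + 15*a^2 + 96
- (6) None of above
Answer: 4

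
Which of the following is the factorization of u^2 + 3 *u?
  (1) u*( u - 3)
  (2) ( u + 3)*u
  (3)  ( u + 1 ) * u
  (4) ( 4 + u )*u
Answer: 2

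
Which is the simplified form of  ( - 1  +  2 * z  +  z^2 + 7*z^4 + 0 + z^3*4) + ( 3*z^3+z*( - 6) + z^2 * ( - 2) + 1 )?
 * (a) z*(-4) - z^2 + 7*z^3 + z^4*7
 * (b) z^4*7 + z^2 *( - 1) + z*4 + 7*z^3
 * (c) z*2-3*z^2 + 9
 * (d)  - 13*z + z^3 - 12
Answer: a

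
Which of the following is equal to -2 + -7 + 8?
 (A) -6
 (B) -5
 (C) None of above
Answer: C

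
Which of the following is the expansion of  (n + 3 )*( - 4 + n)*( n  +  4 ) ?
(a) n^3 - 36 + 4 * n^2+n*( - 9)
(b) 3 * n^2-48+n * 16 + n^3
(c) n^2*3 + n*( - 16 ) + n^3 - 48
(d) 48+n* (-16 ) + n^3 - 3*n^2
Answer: c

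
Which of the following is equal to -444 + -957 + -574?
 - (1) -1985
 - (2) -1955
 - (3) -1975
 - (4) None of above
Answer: 3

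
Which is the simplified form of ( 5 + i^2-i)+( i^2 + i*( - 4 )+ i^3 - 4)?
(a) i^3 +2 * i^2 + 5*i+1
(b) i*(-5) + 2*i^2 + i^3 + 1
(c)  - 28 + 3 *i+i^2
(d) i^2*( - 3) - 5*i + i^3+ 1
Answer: b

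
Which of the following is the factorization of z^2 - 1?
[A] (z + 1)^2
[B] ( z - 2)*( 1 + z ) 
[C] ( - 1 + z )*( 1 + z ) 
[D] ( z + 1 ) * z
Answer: C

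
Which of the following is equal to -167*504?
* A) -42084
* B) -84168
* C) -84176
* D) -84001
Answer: B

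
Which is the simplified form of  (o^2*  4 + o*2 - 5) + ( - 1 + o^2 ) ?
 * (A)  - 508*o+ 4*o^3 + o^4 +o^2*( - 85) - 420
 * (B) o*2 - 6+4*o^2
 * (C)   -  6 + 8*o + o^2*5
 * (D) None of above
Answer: D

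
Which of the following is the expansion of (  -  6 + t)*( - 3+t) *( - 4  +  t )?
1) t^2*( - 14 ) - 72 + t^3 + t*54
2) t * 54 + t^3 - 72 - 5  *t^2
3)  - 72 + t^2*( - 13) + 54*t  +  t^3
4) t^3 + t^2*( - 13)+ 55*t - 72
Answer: 3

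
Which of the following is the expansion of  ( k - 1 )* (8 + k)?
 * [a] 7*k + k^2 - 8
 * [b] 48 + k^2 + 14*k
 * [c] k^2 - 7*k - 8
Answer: a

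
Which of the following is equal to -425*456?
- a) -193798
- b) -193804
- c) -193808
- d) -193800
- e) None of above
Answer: d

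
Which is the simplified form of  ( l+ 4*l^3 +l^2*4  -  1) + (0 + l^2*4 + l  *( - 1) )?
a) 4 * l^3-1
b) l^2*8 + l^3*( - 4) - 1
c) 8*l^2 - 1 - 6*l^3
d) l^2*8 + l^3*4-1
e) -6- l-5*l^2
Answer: d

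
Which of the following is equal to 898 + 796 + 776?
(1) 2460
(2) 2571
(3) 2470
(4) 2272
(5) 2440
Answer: 3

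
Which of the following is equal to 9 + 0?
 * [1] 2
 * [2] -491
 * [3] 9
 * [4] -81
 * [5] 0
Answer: 3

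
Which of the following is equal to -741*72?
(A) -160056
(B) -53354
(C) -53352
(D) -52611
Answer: C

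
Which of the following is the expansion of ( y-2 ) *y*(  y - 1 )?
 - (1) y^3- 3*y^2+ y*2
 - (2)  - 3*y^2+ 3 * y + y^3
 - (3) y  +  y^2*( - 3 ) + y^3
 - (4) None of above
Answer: 1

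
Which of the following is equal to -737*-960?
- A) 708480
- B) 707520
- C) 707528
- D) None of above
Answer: B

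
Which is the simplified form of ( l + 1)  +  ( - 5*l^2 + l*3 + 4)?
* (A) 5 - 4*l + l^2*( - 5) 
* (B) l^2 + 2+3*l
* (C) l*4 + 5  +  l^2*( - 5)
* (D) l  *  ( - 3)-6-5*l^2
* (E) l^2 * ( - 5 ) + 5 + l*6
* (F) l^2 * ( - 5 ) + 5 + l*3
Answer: C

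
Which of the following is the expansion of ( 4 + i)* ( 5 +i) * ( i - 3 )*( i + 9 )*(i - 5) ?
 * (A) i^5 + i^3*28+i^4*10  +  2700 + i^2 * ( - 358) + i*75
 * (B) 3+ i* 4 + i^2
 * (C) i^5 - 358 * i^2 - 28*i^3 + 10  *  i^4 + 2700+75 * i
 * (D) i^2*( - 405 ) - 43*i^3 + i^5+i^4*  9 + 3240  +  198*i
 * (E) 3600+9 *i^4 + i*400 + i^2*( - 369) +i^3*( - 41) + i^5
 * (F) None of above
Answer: C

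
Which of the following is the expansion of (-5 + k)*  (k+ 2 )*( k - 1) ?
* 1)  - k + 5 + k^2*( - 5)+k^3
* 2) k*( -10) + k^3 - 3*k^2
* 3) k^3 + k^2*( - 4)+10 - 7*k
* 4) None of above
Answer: 3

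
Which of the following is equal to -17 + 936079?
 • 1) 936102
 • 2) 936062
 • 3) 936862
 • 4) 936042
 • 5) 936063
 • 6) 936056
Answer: 2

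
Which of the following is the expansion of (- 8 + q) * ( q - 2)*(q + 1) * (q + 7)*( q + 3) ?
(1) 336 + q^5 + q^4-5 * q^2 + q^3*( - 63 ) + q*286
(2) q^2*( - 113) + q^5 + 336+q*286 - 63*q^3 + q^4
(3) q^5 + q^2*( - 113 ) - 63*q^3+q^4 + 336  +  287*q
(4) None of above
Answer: 2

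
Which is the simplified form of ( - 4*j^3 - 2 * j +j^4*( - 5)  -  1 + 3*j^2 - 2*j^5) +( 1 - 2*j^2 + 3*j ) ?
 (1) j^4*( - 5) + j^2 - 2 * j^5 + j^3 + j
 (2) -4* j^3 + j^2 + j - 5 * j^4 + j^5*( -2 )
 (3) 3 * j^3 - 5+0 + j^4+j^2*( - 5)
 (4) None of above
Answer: 2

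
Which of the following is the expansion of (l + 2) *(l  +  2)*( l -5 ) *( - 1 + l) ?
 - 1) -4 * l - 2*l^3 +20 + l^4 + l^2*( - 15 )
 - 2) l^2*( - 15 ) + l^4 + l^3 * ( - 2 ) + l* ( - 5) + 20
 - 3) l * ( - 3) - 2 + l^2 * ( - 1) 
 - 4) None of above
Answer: 1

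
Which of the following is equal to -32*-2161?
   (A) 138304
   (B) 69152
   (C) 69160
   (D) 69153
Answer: B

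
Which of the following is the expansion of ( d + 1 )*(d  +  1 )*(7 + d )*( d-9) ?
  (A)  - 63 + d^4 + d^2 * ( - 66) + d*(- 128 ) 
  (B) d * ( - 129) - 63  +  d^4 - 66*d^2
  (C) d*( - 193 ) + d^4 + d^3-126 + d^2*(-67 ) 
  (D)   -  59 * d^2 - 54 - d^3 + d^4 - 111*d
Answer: A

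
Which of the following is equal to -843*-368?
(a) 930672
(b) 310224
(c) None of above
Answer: b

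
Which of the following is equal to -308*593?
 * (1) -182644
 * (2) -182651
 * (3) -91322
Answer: 1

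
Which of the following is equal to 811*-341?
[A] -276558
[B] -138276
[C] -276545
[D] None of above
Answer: D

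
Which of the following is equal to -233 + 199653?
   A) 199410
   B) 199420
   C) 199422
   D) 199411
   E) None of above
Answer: B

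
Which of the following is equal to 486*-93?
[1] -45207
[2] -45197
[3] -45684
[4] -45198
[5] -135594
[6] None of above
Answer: 4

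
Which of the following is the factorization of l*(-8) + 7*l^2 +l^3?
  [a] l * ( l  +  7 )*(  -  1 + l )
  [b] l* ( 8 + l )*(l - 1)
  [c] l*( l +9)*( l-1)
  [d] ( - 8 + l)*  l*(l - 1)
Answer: b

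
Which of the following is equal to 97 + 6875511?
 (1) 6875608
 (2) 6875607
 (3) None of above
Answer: 1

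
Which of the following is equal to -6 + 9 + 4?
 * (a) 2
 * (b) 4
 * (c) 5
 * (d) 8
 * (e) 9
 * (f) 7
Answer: f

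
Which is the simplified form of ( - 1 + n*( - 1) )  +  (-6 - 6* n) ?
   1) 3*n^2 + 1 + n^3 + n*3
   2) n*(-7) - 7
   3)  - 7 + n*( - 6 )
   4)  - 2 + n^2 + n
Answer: 2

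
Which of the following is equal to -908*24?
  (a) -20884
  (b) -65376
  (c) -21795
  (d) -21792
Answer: d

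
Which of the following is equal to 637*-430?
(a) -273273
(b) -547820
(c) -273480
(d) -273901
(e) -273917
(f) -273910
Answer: f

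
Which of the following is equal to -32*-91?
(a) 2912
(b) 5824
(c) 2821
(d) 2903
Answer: a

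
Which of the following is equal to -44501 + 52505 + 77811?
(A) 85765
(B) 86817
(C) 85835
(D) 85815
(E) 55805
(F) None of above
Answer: D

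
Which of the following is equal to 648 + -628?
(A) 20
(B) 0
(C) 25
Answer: A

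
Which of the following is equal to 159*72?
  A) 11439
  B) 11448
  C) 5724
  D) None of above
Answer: B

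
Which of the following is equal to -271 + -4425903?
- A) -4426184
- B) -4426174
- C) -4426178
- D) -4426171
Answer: B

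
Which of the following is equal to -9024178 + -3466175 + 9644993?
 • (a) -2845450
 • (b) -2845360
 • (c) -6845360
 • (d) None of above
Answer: b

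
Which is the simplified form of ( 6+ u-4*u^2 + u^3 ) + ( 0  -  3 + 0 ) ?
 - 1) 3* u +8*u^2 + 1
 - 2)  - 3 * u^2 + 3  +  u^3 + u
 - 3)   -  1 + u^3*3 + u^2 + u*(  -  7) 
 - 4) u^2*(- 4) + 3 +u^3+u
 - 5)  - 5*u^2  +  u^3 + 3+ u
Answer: 4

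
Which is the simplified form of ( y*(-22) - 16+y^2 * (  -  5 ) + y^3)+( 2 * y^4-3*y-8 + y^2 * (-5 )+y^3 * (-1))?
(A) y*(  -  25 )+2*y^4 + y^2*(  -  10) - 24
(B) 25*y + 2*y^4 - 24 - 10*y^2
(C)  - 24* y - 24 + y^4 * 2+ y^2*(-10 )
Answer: A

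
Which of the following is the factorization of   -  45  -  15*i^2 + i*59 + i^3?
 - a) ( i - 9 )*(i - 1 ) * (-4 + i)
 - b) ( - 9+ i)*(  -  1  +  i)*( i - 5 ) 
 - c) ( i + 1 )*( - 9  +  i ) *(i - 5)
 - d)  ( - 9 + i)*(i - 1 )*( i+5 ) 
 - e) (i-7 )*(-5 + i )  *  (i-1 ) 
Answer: b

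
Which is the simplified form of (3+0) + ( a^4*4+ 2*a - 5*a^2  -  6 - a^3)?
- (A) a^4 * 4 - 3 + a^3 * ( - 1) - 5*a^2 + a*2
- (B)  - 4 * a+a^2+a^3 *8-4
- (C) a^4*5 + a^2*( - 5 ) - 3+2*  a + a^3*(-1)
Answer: A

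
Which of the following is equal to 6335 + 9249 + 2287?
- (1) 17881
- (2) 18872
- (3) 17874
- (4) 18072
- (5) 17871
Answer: 5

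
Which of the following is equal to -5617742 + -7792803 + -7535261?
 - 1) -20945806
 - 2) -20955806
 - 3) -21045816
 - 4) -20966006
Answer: 1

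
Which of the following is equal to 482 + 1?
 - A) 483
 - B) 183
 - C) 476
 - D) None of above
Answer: A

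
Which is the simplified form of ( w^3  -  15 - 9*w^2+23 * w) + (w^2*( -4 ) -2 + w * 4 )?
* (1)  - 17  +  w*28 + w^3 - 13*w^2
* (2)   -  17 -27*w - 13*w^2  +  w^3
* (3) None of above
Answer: 3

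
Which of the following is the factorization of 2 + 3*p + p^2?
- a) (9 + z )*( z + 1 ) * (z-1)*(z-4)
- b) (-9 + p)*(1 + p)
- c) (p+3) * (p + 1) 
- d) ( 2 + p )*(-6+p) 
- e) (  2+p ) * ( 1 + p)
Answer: e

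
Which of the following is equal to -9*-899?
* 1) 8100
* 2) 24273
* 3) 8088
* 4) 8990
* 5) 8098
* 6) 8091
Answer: 6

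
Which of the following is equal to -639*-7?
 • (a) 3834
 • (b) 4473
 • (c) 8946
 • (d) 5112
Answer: b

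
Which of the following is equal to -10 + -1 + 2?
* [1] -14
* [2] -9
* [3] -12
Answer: 2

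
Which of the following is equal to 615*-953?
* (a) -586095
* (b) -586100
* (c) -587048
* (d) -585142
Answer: a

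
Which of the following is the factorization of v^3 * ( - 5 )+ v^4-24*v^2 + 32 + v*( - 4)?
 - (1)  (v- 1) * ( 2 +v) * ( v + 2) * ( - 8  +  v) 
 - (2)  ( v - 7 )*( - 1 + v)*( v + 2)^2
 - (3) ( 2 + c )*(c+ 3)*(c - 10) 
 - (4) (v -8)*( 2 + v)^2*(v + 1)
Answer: 1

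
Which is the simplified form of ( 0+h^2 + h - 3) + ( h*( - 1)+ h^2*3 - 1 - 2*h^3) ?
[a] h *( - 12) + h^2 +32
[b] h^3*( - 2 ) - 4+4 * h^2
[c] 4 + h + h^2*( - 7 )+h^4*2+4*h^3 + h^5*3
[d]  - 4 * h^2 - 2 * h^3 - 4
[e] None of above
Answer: b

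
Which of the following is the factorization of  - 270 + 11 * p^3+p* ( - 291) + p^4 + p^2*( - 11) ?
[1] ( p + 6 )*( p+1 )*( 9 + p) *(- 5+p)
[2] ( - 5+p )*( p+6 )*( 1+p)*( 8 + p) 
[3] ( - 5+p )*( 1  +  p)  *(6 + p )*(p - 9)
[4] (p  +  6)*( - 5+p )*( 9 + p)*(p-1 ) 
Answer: 1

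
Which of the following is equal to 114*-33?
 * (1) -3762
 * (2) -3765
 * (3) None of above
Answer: 1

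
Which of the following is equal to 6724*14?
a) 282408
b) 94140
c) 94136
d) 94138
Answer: c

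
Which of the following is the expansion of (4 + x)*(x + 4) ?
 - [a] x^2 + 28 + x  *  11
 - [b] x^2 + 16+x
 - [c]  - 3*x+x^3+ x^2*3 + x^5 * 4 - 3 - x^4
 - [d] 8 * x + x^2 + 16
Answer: d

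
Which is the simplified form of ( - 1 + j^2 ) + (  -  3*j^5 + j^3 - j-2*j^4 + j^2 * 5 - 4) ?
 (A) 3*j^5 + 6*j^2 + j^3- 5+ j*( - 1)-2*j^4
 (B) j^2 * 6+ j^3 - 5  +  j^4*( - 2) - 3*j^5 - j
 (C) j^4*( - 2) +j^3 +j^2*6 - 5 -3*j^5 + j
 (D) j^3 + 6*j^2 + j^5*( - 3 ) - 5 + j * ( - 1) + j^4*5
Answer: B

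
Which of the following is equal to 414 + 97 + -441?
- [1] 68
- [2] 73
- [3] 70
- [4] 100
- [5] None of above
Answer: 3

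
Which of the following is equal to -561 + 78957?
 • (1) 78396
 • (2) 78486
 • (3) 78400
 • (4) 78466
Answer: 1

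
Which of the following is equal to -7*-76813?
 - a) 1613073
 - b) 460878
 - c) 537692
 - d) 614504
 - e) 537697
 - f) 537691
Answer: f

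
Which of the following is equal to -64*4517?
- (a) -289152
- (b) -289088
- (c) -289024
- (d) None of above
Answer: b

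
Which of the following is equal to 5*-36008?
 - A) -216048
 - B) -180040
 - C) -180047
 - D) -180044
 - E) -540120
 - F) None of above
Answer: B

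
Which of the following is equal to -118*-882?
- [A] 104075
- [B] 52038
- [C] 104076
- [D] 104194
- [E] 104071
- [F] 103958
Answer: C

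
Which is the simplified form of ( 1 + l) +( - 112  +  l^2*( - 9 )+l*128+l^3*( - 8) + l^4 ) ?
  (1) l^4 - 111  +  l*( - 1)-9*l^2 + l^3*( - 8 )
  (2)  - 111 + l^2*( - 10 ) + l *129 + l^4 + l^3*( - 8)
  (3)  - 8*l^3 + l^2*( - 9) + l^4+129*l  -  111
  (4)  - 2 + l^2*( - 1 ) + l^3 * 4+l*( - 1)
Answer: 3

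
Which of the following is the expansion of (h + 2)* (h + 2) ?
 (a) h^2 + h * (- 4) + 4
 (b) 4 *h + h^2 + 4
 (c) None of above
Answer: b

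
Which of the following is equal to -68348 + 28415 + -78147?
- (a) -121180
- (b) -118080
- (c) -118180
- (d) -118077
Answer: b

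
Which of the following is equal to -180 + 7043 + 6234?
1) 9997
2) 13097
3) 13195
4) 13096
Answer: 2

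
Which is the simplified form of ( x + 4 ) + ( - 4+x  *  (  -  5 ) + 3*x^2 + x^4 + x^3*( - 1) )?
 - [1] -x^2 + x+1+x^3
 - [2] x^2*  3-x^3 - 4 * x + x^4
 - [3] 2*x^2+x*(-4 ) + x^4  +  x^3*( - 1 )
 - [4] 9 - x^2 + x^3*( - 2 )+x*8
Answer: 2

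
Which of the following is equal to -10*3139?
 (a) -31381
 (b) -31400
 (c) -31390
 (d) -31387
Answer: c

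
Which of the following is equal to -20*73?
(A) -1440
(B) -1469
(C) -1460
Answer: C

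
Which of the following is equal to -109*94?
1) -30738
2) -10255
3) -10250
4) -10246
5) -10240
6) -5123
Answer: 4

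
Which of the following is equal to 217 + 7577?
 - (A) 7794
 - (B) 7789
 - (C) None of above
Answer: A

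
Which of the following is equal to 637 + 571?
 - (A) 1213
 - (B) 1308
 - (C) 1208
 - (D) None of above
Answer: C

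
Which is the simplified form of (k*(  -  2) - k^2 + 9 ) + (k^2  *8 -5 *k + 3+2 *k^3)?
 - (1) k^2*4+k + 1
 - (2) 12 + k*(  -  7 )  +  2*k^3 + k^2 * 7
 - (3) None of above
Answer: 2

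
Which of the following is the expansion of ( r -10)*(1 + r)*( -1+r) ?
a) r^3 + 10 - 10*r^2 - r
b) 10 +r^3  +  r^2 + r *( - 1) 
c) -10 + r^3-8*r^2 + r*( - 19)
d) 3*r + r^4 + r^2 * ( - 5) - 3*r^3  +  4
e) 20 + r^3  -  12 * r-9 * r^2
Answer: a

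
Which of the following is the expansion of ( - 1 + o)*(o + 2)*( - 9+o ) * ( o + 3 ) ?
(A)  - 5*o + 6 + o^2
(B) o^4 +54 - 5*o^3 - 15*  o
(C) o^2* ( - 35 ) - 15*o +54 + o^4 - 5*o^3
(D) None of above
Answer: C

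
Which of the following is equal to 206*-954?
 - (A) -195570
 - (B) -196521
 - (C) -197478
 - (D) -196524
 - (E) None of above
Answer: D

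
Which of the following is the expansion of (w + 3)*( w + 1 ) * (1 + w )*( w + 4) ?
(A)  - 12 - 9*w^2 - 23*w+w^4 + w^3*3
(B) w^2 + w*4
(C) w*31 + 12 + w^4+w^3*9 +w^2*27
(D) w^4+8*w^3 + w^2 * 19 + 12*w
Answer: C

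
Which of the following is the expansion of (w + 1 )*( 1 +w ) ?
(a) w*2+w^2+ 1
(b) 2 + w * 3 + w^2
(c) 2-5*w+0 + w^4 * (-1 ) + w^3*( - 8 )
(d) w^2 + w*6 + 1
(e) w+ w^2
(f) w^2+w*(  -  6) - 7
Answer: a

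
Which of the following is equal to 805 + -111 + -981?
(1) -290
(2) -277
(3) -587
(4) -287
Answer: 4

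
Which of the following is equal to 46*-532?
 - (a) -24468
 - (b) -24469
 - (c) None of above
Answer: c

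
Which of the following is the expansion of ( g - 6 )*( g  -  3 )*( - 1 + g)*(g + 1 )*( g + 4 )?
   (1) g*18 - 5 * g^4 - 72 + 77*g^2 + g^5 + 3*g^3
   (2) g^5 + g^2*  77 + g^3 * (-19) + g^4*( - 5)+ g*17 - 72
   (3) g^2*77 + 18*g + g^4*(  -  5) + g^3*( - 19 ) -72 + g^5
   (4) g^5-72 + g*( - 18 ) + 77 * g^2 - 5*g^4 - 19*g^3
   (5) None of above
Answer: 3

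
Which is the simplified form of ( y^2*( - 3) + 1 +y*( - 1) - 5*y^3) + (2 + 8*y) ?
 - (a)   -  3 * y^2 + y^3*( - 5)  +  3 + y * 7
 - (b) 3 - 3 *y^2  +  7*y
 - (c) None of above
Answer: a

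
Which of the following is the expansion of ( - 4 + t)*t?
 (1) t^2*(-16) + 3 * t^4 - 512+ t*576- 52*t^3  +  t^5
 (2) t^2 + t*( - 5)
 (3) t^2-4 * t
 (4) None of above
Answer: 3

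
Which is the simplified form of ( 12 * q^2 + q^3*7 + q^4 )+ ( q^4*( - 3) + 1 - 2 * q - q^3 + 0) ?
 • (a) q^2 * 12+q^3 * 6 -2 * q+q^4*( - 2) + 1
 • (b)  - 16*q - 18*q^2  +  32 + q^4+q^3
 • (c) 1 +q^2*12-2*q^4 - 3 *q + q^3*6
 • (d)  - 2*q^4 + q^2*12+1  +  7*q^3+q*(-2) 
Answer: a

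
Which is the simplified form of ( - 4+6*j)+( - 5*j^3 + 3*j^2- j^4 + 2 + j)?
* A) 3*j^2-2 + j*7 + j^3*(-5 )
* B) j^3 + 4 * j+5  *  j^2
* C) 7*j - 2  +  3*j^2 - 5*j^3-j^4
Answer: C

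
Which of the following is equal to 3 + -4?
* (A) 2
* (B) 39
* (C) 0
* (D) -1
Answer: D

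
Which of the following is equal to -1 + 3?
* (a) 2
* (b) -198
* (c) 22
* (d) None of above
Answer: a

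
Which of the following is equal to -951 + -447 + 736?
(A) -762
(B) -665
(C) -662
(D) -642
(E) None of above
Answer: C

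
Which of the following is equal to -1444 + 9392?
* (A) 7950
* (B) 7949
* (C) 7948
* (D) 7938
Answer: C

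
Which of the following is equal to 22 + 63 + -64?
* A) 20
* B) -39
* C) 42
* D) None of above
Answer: D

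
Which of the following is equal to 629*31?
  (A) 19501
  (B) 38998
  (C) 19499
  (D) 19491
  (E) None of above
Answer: C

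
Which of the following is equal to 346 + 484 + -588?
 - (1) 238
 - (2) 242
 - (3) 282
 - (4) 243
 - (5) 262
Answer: 2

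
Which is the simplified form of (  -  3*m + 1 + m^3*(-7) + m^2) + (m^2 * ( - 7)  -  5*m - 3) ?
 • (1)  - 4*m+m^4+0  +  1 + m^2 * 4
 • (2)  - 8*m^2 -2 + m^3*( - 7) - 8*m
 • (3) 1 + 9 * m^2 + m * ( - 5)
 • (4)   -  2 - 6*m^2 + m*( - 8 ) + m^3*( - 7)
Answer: 4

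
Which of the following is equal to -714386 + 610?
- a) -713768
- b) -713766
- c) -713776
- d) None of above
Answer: c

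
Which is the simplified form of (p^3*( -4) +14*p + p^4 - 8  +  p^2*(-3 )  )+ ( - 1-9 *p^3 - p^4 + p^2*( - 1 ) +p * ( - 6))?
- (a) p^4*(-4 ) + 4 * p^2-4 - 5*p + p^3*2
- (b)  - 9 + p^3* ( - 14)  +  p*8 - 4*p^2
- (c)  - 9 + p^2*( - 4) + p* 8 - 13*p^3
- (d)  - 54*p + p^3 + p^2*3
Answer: c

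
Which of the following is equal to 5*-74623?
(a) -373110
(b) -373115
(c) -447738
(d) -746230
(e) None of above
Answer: b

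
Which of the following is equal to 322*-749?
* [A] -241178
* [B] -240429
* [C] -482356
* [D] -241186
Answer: A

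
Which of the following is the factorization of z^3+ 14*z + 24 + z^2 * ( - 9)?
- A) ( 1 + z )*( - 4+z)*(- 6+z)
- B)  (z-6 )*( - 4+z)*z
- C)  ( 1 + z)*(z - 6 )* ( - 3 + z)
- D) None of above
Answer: A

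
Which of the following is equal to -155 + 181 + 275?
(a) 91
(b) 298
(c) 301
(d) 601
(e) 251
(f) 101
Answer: c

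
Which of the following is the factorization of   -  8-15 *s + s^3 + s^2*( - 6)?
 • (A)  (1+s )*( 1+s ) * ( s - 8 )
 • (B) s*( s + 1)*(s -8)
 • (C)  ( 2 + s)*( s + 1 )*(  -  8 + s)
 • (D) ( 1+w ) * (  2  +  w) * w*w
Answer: A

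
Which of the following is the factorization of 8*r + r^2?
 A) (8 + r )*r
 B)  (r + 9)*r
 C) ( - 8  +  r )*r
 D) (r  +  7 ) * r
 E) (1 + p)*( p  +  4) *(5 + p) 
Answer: A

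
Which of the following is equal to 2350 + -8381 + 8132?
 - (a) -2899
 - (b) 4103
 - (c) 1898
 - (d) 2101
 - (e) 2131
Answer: d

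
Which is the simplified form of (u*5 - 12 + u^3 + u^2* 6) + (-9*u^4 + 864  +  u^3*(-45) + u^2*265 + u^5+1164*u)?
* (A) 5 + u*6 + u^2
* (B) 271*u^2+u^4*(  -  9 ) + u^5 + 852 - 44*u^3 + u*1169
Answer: B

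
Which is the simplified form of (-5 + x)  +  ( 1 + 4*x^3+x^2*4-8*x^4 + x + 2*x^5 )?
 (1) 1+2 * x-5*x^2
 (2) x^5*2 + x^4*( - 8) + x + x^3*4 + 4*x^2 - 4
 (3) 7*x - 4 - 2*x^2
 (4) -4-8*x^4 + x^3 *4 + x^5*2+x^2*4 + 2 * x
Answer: 4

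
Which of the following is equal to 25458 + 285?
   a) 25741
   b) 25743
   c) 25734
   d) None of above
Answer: b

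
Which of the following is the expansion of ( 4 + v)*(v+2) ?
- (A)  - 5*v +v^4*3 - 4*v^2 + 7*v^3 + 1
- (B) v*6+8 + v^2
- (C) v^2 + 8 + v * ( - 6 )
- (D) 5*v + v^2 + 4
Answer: B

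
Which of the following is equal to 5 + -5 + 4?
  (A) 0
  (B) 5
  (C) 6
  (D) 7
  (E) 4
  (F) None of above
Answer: E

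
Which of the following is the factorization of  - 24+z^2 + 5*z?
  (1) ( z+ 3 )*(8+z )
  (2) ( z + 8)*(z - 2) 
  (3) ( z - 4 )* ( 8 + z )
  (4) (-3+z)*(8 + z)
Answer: 4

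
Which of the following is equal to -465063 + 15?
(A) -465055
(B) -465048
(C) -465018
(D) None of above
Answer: B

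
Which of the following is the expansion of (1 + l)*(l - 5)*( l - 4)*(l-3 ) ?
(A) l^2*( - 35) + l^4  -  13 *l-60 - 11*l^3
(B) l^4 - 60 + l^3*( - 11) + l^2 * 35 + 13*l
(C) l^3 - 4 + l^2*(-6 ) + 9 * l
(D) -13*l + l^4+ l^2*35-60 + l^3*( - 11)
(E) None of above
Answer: D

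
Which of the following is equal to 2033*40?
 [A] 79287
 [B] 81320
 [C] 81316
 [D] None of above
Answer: B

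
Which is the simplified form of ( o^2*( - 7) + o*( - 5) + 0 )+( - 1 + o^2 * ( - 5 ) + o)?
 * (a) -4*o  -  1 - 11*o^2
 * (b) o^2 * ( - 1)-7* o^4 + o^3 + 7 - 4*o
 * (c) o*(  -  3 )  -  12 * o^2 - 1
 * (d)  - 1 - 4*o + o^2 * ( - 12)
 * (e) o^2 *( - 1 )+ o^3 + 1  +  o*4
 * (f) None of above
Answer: d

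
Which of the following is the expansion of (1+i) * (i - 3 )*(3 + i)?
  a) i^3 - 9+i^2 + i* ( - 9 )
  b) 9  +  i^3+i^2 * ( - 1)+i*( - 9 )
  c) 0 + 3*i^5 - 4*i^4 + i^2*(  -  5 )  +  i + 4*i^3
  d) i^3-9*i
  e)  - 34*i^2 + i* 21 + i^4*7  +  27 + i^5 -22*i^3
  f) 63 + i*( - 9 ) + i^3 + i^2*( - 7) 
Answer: a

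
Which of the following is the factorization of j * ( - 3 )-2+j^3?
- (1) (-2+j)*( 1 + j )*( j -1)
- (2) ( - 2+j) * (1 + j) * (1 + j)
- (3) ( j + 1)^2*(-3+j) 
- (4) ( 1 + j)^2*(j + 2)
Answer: 2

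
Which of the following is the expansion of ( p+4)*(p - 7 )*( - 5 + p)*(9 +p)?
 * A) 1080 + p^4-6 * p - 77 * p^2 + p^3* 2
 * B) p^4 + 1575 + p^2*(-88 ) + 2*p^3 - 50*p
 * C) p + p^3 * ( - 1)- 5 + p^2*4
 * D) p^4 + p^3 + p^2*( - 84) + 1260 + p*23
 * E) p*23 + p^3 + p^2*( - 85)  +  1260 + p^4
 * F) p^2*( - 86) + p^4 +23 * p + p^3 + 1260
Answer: E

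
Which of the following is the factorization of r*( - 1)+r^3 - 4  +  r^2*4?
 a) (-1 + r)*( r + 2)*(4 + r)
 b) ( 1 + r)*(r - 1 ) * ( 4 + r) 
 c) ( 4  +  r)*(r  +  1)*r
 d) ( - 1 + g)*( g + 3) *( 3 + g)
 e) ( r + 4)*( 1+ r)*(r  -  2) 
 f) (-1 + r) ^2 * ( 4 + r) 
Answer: b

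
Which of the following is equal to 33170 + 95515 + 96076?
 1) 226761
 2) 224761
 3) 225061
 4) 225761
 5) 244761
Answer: 2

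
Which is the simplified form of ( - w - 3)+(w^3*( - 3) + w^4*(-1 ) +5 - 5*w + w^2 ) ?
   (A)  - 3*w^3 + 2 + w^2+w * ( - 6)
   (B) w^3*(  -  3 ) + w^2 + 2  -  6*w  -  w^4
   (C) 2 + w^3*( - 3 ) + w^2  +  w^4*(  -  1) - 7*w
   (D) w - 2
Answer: B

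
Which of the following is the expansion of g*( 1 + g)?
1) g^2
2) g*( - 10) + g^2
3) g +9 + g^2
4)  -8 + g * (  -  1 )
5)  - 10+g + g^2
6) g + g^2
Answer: 6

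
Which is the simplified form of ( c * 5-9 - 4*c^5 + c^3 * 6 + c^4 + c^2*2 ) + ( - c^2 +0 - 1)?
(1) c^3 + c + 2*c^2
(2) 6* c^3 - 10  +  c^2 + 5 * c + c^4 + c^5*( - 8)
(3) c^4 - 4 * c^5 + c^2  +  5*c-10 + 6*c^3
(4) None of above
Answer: 3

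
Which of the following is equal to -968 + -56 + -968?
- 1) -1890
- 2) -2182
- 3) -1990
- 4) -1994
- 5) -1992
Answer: 5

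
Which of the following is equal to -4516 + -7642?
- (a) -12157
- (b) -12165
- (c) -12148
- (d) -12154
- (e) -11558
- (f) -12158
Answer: f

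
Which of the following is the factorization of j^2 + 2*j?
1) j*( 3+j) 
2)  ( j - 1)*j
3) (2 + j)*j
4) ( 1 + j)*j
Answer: 3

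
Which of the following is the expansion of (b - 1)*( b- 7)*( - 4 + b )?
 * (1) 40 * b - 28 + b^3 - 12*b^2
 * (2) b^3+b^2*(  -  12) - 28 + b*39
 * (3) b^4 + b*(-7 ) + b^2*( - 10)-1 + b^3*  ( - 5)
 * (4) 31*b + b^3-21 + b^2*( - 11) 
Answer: 2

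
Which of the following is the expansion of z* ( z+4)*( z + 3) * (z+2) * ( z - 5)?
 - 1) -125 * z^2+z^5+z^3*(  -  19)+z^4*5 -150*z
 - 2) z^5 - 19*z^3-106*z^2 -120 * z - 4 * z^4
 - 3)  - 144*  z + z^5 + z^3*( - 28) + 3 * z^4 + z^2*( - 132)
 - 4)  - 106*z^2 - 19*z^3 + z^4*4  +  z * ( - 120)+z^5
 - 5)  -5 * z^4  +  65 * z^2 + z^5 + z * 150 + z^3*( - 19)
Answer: 4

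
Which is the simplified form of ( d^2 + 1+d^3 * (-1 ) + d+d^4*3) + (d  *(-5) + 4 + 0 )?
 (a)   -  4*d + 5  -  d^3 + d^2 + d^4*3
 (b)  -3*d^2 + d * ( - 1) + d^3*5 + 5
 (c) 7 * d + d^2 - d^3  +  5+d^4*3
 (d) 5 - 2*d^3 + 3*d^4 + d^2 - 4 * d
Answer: a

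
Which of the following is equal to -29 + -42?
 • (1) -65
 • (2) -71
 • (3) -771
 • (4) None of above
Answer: 2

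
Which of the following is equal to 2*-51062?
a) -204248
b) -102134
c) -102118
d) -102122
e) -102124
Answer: e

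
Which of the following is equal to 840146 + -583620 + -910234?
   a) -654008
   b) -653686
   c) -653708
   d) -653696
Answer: c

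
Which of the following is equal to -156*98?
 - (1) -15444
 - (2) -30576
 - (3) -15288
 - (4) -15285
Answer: 3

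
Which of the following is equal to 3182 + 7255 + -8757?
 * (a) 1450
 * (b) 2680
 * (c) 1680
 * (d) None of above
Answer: c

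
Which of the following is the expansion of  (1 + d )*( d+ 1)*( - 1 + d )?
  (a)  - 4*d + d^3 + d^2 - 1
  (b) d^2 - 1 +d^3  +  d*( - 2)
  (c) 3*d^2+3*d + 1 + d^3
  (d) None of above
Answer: d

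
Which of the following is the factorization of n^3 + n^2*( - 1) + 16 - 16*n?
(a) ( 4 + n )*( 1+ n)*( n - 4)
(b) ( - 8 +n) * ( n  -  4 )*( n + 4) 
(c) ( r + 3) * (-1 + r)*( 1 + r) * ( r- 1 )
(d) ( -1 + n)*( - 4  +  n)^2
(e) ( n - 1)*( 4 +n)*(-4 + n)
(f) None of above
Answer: e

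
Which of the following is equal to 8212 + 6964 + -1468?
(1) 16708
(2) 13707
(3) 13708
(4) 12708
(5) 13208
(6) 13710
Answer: 3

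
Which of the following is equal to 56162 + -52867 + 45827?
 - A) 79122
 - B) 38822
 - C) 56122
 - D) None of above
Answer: D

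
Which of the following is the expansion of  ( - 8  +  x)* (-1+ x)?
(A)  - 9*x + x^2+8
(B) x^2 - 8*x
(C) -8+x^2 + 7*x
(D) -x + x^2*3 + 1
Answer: A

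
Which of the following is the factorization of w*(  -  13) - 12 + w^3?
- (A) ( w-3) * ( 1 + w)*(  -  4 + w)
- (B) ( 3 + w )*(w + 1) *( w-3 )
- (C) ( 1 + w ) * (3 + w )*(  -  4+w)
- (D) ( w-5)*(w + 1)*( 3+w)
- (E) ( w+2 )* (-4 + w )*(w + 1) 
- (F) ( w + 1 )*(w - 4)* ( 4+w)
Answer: C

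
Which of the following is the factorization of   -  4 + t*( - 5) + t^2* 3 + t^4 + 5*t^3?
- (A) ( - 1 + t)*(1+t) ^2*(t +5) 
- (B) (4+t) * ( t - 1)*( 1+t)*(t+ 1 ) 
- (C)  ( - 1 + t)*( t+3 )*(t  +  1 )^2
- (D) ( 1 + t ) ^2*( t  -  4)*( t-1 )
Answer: B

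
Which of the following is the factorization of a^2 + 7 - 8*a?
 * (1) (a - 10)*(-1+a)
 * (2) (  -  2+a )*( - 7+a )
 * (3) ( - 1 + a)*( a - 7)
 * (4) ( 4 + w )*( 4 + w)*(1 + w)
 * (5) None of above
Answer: 3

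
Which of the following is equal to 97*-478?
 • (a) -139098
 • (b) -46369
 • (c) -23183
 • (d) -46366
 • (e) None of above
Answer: d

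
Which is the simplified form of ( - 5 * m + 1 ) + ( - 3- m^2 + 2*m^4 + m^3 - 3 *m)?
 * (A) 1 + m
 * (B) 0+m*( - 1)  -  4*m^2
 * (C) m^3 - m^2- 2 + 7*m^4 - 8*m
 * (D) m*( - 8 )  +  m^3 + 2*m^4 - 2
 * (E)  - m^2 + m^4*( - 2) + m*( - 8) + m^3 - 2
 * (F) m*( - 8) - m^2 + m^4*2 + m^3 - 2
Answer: F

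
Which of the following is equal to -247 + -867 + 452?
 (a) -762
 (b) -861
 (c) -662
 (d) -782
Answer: c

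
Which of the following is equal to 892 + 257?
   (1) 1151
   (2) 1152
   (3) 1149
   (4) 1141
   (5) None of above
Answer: 3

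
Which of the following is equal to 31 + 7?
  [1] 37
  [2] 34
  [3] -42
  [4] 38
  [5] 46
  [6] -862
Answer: 4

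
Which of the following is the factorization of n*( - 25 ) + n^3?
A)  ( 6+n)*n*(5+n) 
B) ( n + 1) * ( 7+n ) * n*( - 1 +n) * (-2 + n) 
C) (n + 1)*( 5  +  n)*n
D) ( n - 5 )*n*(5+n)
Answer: D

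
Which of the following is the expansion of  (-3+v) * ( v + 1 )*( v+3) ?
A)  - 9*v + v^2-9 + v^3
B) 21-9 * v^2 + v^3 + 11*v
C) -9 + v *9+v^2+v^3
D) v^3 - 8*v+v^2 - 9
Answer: A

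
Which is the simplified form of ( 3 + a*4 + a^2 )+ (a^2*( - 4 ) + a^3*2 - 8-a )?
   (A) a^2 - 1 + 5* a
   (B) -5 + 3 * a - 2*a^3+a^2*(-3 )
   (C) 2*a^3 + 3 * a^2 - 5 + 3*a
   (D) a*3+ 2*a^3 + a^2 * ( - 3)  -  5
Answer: D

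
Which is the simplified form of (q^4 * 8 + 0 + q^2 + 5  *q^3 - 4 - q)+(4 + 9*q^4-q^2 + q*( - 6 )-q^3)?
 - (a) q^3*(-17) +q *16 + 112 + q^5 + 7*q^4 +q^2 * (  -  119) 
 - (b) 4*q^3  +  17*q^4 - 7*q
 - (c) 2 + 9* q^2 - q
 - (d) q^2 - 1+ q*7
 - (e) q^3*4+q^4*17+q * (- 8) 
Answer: b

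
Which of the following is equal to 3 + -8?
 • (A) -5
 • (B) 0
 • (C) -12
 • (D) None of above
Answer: A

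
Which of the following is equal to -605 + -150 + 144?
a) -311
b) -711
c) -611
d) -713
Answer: c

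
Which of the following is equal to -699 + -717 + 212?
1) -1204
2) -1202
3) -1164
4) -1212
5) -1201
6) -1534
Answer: 1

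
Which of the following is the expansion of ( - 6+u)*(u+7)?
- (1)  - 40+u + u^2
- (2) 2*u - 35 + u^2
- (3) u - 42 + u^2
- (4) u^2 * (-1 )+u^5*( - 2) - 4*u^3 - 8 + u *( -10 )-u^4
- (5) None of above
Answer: 3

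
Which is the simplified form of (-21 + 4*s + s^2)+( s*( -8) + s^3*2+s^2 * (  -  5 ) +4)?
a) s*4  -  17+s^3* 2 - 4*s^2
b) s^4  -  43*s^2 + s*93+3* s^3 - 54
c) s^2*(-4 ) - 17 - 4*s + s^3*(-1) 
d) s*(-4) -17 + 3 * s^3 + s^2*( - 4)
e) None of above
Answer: e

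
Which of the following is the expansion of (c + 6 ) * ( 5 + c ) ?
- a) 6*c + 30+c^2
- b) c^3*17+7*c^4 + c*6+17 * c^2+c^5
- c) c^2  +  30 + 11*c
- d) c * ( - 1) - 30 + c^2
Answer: c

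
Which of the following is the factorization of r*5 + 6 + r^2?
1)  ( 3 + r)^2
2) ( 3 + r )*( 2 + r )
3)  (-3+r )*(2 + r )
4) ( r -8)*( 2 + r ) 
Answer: 2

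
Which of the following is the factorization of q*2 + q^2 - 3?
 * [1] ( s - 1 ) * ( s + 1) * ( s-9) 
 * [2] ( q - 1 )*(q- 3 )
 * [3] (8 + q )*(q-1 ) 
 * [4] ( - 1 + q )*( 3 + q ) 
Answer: 4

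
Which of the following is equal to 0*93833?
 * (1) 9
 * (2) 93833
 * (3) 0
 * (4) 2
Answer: 3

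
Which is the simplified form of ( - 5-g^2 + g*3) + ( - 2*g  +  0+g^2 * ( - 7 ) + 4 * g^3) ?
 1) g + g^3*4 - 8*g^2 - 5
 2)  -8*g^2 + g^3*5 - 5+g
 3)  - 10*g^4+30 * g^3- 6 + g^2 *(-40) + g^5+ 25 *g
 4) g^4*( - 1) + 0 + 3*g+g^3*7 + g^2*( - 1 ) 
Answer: 1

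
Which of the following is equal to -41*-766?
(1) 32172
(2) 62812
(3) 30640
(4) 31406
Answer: 4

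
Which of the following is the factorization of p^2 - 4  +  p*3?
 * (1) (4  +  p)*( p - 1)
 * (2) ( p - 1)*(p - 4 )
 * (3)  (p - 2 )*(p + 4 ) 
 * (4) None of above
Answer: 1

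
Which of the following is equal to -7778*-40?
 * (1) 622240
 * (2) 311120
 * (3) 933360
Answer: 2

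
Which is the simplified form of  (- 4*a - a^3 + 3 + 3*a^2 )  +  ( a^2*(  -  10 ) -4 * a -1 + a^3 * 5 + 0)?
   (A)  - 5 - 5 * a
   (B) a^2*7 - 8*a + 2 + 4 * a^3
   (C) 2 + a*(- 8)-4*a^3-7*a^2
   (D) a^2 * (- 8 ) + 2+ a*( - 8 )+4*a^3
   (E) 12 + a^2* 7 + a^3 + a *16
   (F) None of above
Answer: F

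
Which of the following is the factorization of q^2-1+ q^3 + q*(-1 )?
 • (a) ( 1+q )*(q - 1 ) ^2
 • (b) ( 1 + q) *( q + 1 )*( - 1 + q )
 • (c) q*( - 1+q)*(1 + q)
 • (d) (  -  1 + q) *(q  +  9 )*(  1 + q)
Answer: b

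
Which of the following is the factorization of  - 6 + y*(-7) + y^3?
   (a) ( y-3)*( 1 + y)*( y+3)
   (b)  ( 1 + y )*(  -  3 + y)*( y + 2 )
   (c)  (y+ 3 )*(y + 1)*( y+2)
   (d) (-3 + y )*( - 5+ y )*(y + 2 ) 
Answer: b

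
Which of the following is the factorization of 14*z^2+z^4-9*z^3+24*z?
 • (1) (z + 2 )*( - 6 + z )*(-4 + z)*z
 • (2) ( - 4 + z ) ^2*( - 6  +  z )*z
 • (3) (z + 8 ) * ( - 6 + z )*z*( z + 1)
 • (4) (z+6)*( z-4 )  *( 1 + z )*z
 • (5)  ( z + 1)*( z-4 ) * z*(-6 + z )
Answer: 5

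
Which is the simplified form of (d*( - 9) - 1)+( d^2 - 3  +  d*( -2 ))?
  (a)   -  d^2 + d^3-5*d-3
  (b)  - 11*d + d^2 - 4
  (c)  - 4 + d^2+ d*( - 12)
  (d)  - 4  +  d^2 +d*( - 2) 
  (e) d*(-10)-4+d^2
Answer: b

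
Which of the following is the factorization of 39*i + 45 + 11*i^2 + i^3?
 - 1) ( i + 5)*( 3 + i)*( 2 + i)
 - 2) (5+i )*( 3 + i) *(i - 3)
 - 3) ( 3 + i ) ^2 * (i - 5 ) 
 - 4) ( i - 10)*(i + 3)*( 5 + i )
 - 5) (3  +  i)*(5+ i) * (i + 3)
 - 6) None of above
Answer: 5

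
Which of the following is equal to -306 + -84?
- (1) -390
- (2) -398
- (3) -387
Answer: 1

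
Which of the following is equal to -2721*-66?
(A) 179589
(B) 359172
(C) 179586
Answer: C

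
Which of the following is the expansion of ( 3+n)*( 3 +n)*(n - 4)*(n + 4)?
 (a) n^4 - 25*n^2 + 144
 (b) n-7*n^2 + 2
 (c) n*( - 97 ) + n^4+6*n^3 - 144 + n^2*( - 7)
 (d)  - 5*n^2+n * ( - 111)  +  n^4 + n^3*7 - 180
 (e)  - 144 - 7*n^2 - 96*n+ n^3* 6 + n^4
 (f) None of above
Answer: e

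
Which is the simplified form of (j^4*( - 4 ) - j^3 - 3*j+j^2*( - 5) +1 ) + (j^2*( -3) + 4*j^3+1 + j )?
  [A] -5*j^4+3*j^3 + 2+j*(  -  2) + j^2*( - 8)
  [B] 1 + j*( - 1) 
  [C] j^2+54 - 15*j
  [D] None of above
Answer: D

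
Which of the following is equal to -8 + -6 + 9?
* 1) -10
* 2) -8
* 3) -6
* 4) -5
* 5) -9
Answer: 4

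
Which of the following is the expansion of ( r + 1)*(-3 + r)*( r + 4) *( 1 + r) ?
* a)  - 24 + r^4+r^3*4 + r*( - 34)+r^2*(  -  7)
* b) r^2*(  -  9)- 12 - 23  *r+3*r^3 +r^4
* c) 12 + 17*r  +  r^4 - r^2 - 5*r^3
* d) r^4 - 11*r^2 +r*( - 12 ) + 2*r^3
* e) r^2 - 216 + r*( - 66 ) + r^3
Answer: b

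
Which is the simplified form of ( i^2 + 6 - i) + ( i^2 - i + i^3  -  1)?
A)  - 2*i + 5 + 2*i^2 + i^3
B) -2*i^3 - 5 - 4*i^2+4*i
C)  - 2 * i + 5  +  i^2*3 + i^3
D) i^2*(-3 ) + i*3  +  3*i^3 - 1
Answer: A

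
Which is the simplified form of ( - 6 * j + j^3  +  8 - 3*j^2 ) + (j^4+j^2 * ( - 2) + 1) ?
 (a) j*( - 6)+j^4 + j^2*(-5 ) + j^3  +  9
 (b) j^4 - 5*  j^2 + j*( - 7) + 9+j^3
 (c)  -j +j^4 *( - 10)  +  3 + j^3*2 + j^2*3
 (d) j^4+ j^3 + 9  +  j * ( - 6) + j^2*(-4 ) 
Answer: a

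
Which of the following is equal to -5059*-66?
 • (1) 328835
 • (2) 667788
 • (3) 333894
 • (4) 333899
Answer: 3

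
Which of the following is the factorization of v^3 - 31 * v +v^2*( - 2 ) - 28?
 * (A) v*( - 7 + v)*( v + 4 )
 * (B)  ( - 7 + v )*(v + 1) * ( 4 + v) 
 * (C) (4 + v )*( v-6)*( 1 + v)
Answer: B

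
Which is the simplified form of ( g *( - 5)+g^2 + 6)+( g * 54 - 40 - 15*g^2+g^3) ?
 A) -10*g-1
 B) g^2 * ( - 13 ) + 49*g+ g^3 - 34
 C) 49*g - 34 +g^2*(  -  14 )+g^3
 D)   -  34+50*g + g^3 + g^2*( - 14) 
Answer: C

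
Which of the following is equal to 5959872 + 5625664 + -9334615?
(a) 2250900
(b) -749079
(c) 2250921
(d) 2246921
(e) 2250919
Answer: c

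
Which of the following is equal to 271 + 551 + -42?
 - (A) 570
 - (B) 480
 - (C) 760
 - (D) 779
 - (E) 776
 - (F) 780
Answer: F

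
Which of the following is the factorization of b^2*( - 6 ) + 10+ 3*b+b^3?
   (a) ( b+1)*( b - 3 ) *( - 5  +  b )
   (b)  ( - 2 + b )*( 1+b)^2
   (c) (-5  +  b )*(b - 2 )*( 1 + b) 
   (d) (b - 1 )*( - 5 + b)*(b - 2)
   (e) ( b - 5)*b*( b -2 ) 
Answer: c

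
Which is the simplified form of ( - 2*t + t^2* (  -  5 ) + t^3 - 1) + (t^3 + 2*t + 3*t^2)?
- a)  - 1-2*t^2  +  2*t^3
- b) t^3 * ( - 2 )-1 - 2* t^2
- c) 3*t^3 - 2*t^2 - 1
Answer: a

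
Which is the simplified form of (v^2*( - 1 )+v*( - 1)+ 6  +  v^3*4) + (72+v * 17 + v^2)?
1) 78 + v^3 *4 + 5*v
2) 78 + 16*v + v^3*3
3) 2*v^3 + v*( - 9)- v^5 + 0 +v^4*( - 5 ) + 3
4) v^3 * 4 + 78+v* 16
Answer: 4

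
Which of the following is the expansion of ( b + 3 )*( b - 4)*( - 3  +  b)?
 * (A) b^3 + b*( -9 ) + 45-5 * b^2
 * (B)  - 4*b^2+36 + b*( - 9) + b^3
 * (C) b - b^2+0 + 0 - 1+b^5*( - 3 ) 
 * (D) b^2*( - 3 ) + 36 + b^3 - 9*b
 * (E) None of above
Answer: B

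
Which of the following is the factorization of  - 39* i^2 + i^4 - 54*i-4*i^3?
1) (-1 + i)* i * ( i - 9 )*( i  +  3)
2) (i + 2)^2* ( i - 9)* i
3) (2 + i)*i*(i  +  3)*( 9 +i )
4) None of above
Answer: 4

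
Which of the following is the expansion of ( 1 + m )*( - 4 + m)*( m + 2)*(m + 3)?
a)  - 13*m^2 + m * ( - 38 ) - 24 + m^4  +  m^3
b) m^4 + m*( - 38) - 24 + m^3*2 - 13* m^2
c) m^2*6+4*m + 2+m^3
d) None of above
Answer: b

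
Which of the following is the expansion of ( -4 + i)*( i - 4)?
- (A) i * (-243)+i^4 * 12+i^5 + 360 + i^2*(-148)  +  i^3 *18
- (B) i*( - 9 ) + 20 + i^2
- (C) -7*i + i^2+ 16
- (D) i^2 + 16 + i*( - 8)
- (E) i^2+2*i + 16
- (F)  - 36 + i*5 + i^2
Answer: D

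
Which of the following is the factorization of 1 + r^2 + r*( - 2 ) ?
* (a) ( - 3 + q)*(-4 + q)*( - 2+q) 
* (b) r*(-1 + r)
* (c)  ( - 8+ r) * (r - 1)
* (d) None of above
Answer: d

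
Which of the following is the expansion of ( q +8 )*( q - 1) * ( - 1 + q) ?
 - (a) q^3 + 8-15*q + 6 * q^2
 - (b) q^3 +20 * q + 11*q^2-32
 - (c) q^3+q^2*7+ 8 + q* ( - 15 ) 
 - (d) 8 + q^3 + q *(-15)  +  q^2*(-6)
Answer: a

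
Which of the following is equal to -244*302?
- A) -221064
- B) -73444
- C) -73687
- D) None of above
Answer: D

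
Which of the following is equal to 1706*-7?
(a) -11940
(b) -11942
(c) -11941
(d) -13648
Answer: b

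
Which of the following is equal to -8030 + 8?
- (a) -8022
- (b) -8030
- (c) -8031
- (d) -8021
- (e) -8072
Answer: a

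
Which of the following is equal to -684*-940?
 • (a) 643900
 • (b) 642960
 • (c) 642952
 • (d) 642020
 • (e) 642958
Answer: b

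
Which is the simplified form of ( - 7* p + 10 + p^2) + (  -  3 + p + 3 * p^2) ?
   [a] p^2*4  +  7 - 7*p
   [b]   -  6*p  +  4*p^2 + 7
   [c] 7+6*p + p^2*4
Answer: b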